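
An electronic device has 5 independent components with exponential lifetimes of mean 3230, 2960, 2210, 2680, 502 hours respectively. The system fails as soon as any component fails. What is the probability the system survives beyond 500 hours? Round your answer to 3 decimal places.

The first failure time is exponential with rate Σλ_i = 1/3230 + 1/2960 + 1/2210 + 1/2680 + 1/502 = 0.00346509 per hour.
P(min > 500) = e^(−0.00346509·500) = e^(−1.7325) ≈ 0.177.

0.177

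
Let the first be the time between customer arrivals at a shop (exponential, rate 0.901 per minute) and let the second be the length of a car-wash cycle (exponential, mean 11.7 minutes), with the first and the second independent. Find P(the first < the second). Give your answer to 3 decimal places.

0.913

λ_1 = 0.901, λ_2 = 1/11.7 = 0.0854701.
For independent exponentials, P(the first < the second) = λ_1/(λ_1+λ_2) = 0.901/0.98647 ≈ 0.913.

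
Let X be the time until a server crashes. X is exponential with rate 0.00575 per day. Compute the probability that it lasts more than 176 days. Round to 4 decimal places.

0.3635

P(X > 176) = e^(−λ·176) = e^(−1.012) ≈ 0.3635.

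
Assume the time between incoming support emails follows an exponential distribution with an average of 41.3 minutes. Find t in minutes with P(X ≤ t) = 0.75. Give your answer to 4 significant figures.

The rate is λ = 1/41.3 = 0.0242131 per minute.
Set 1 − e^(−λt) = 0.75, so t = −ln(0.25)/λ = 1.3863/0.0242131 ≈ 57.254 minutes.

57.25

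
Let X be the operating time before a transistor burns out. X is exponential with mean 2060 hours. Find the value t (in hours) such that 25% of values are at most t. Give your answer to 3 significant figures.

593

The rate is λ = 1/2060 = 0.000485437 per hour.
Set 1 − e^(−λt) = 0.25, so t = −ln(0.75)/λ = 0.28768/0.000485437 ≈ 592.625 hours.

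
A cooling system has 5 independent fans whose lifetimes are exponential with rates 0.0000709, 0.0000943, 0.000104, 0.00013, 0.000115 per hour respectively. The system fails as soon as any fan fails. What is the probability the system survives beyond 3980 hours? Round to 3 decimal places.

0.129

The time to first failure is exponential with rate Σλ = 0.0000709 + 0.0000943 + 0.000104 + 0.00013 + 0.000115 = 0.0005142.
P(min > 3980) = e^(−0.0005142·3980) = e^(−2.0465) ≈ 0.129.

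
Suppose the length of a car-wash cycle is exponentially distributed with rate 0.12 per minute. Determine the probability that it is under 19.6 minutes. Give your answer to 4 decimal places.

0.9048

P(X ≤ 19.6) = 1 − e^(−λ·19.6) = 1 − e^(−2.352) ≈ 0.9048.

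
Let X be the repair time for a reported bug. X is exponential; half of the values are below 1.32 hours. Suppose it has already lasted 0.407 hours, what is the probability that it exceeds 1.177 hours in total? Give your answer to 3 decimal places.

For an exponential, median = ln(2)/λ, so λ = ln 2 / 1.32 = 0.525112 per hour.
P(X > s+t | X > s) = e^(−λ(s+t))/e^(−λs) = e^(−λt), independent of s = 0.407.
P(X > 0.77) = e^(−0.40434) ≈ 0.667.

0.667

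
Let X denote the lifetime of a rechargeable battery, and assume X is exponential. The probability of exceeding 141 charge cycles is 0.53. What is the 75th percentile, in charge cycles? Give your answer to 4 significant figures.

307.9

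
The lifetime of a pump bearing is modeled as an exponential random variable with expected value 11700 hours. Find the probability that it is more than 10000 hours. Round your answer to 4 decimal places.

The rate is λ = 1/11700 = 0.0000854701 per hour.
P(X > 10000) = e^(−λ·10000) = e^(−0.8547) ≈ 0.4254.

0.4254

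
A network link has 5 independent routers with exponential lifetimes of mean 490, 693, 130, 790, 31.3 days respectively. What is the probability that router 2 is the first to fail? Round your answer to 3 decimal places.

0.033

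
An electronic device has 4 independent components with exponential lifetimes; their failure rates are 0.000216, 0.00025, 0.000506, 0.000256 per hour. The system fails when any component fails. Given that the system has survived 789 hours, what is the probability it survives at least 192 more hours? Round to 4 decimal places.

0.7900

Time to first failure ~ Exp(Σλ) with Σλ = 0.001228.
By memorylessness, P(T > 789+192 | T > 789) = P(T > 192) = e^(−0.001228·192) ≈ 0.7900.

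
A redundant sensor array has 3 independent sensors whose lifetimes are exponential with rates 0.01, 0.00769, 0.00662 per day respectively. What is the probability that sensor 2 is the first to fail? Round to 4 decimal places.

0.3163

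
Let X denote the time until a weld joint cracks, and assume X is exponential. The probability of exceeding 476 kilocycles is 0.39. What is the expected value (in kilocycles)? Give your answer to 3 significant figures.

506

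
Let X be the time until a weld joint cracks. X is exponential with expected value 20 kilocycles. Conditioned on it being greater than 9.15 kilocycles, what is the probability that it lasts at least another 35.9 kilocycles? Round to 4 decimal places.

0.1661

The rate is λ = 1/20 = 0.05 per kilocycle.
P(X > s+t | X > s) = e^(−λ(s+t))/e^(−λs) = e^(−λt), independent of s = 9.15.
P(X > 35.9) = e^(−1.795) ≈ 0.1661.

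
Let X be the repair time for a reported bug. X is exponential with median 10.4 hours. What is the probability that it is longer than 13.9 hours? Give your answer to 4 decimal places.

0.3960

For an exponential, median = ln(2)/λ, so λ = ln 2 / 10.4 = 0.0666488 per hour.
P(X > 13.9) = e^(−λ·13.9) = e^(−0.92642) ≈ 0.3960.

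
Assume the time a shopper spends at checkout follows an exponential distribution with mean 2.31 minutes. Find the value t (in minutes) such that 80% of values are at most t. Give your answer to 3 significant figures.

3.72

The rate is λ = 1/2.31 = 0.4329 per minute.
Set 1 − e^(−λt) = 0.8, so t = −ln(0.2)/λ = 1.6094/0.4329 ≈ 3.7178 minutes.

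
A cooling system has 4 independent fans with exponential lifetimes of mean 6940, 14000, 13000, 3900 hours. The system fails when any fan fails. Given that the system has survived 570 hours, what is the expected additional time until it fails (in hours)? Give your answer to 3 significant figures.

First-failure rate Σλ = 1/6940 + 1/14000 + 1/13000 + 1/3900 = 0.000548854.
By memorylessness the expected residual is 1/Σλ = 1821.98 hours, regardless of the 570 already elapsed.

1820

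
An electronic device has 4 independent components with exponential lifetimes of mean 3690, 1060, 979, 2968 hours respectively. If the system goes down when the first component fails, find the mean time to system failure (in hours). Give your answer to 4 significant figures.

388.7

The first failure time is exponential with rate Σλ_i = 1/3690 + 1/1060 + 1/979 + 1/2968 = 0.00257278 per hour.
E[min] = 1/Σλ = 1/0.00257278 = 388.685 hours.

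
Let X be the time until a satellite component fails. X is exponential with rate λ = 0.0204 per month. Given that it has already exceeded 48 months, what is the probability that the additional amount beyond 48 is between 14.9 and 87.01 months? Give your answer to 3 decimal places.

0.568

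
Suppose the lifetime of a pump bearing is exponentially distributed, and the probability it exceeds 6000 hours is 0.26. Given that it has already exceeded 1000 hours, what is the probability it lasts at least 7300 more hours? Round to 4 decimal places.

0.1942

From e^(−λ·6000) = 0.26, λ = −ln(0.26)/6000 = 0.000224512.
Memoryless: P(X > 1000+7300 | X > 1000) = P(X > 7300) = e^(−0.000224512·7300) ≈ 0.1942.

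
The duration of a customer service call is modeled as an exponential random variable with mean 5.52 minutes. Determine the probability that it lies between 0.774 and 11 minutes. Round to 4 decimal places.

The rate is λ = 1/5.52 = 0.181159 per minute.
P(0.774 < X < 11) = e^(−λ·0.774) − e^(−λ·11) = 0.86917 − 0.13632 ≈ 0.7328.

0.7328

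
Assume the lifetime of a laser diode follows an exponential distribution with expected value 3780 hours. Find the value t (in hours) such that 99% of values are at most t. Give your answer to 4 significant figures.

The rate is λ = 1/3780 = 0.00026455 per hour.
Set 1 − e^(−λt) = 0.99, so t = −ln(0.01)/λ = 4.6052/0.00026455 ≈ 17407.5 hours.

17410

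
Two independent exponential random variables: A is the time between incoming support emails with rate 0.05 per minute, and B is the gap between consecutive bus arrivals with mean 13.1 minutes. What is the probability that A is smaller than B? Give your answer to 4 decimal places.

0.3958

λ_1 = 0.05, λ_2 = 1/13.1 = 0.0763359.
For independent exponentials, P(A < B) = λ_1/(λ_1+λ_2) = 0.05/0.126336 ≈ 0.3958.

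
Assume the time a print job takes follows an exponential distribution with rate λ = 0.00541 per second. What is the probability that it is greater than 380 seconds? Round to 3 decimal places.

P(X > 380) = e^(−λ·380) = e^(−2.0558) ≈ 0.128.

0.128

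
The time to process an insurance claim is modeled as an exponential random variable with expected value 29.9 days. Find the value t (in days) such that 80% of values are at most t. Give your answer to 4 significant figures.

48.12

The rate is λ = 1/29.9 = 0.0334448 per day.
Set 1 − e^(−λt) = 0.8, so t = −ln(0.2)/λ = 1.6094/0.0334448 ≈ 48.1222 days.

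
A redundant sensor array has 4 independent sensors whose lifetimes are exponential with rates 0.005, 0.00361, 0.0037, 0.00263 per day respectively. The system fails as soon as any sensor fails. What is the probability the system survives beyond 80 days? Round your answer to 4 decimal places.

0.3026

The time to first failure is exponential with rate Σλ = 0.005 + 0.00361 + 0.0037 + 0.00263 = 0.01494.
P(min > 80) = e^(−0.01494·80) = e^(−1.1952) ≈ 0.3026.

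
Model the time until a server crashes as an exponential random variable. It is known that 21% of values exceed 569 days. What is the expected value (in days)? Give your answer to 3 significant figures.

e^(−λ·569) = 0.21 ⇒ λ = −ln(0.21)/569 = 0.00274279.
Mean = 1/λ = 364.592 days.

365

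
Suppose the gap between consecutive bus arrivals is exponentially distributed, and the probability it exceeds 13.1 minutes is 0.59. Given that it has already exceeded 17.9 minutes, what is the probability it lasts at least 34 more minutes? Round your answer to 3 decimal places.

From e^(−λ·13.1) = 0.59, λ = −ln(0.59)/13.1 = 0.0402773.
Memoryless: P(X > 17.9+34 | X > 17.9) = P(X > 34) = e^(−0.0402773·34) ≈ 0.254.

0.254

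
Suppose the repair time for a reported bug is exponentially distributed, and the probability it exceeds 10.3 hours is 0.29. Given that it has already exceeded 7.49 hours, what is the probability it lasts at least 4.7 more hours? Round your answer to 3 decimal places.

From e^(−λ·10.3) = 0.29, λ = −ln(0.29)/10.3 = 0.120182.
Memoryless: P(X > 7.49+4.7 | X > 7.49) = P(X > 4.7) = e^(−0.120182·4.7) ≈ 0.568.

0.568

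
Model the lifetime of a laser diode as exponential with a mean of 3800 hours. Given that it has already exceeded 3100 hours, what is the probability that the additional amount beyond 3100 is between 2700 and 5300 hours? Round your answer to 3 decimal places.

0.243

The rate is λ = 1/3800 = 0.000263158 per hour.
Memoryless: the residual past 3100 is again Exp(λ).
P(2700 < residual < 5300) = e^(−λ·2700) − e^(−λ·5300) = 0.49139 − 0.24790 ≈ 0.243.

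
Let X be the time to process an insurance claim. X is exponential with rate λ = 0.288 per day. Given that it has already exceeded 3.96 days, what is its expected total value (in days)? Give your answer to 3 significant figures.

By memorylessness, E[X | X > 3.96] = 3.96 + 1/λ = 3.96 + 3.47222 = 7.43222 days.

7.43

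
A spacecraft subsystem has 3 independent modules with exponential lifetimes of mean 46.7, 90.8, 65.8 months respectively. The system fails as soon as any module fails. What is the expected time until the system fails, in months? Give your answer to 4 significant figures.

The first failure time is exponential with rate Σλ_i = 1/46.7 + 1/90.8 + 1/65.8 = 0.0476241 per month.
E[min] = 1/Σλ = 1/0.0476241 = 20.9978 months.

21.00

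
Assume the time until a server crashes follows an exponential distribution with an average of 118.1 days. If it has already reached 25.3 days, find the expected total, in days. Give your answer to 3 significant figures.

143

The rate is λ = 1/118.1 = 0.0084674 per day.
By memorylessness, E[X | X > 25.3] = 25.3 + 1/λ = 25.3 + 118.1 = 143.4 days.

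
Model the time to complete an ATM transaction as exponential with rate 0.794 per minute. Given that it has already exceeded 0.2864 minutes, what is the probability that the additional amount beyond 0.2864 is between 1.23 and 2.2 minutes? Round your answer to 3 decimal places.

0.202

Memoryless: the residual past 0.2864 is again Exp(λ).
P(1.23 < residual < 2.2) = e^(−λ·1.23) − e^(−λ·2.2) = 0.37658 − 0.17433 ≈ 0.202.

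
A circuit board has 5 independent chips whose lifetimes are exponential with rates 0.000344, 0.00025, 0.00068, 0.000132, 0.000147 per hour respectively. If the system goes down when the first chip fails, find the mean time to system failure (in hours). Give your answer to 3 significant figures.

644

The time to first failure is exponential with rate Σλ = 0.000344 + 0.00025 + 0.00068 + 0.000132 + 0.000147 = 0.001553.
E[min] = 1/Σλ = 1/0.001553 = 643.915 hours.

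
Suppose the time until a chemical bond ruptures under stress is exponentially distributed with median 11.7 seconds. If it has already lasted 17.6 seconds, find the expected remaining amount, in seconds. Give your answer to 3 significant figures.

16.9

For an exponential, median = ln(2)/λ, so λ = ln 2 / 11.7 = 0.0592433 per second.
By memorylessness, the remaining amount past any threshold is again Exp(λ) with mean 1/λ = 16.8795 seconds.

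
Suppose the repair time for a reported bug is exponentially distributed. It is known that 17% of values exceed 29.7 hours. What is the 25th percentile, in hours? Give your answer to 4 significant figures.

4.822

e^(−λ·29.7) = 0.17 ⇒ λ = −ln(0.17)/29.7 = 0.0596618.
25th percentile: 1 − e^(−λt) = 0.25, t = −ln(0.75)/λ = 4.82188 hours.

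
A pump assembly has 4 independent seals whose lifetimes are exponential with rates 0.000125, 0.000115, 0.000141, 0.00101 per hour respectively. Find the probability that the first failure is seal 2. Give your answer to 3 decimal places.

0.083

The time to first failure is exponential with rate Σλ = 0.000125 + 0.000115 + 0.000141 + 0.00101 = 0.001391.
P(seal 2 first) = λ_2/Σλ = 0.000115/0.001391 ≈ 0.083.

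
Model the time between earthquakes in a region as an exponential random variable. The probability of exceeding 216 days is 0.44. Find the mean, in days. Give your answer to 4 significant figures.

263.1

e^(−λ·216) = 0.44 ⇒ λ = −ln(0.44)/216 = 0.00380084.
Mean = 1/λ = 263.1 days.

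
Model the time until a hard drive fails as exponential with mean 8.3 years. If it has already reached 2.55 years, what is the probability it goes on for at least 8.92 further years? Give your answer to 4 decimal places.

The rate is λ = 1/8.3 = 0.120482 per year.
By the memoryless property, P(X > 2.55+8.92 | X > 2.55) = P(X > 8.92).
P(X > 8.92) = e^(−1.0747) ≈ 0.3414.

0.3414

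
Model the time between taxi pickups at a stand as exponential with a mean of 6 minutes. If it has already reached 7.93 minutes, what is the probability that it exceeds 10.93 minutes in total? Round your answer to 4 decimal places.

0.6065

The rate is λ = 1/6 = 0.166667 per minute.
P(X > s+t | X > s) = e^(−λ(s+t))/e^(−λs) = e^(−λt), independent of s = 7.93.
P(X > 3) = e^(−0.5) ≈ 0.6065.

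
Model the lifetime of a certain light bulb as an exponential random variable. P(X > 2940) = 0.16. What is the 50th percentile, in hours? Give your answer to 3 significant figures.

e^(−λ·2940) = 0.16 ⇒ λ = −ln(0.16)/2940 = 0.000623327.
50th percentile: 1 − e^(−λt) = 0.5, t = −ln(0.5)/λ = 1112.01 hours.

1110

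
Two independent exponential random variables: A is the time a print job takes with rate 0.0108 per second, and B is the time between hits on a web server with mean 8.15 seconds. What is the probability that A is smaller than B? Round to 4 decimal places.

λ_1 = 0.0108, λ_2 = 1/8.15 = 0.122699.
For independent exponentials, P(A < B) = λ_1/(λ_1+λ_2) = 0.0108/0.133499 ≈ 0.0809.

0.0809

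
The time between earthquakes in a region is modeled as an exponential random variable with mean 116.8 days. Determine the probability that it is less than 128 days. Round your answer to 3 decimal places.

The rate is λ = 1/116.8 = 0.00856164 per day.
P(X ≤ 128) = 1 − e^(−λ·128) = 1 − e^(−1.0959) ≈ 0.666.

0.666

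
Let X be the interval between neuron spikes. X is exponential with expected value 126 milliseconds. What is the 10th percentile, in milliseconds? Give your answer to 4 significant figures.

13.28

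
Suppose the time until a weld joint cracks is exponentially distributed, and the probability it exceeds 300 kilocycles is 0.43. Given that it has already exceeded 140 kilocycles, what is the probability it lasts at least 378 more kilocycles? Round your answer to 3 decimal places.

0.345

From e^(−λ·300) = 0.43, λ = −ln(0.43)/300 = 0.00281323.
Memoryless: P(X > 140+378 | X > 140) = P(X > 378) = e^(−0.00281323·378) ≈ 0.345.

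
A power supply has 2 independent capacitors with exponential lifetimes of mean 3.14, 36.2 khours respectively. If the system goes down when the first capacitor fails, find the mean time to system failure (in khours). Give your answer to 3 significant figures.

The first failure time is exponential with rate Σλ_i = 1/3.14 + 1/36.2 = 0.346096 per khour.
E[min] = 1/Σλ = 1/0.346096 = 2.88937 khours.

2.89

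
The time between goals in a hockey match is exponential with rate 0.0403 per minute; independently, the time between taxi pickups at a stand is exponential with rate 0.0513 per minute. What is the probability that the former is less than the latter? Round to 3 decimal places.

λ_1 = 0.0403, λ_2 = 0.0513.
For independent exponentials, P(the former < the latter) = λ_1/(λ_1+λ_2) = 0.0403/0.0916 ≈ 0.440.

0.440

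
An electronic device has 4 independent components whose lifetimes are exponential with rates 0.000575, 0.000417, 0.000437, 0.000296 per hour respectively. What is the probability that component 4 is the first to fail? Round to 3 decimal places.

0.172

The time to first failure is exponential with rate Σλ = 0.000575 + 0.000417 + 0.000437 + 0.000296 = 0.001725.
P(component 4 first) = λ_4/Σλ = 0.000296/0.001725 ≈ 0.172.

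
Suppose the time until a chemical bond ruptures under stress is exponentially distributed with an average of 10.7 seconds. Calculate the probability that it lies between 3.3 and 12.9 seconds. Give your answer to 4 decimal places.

0.4351

The rate is λ = 1/10.7 = 0.0934579 per second.
P(3.3 < X < 12.9) = e^(−λ·3.3) − e^(−λ·12.9) = 0.73461 − 0.29951 ≈ 0.4351.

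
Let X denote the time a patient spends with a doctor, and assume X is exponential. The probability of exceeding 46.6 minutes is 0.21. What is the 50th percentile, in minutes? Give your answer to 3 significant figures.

e^(−λ·46.6) = 0.21 ⇒ λ = −ln(0.21)/46.6 = 0.0334903.
50th percentile: 1 − e^(−λt) = 0.5, t = −ln(0.5)/λ = 20.697 minutes.

20.7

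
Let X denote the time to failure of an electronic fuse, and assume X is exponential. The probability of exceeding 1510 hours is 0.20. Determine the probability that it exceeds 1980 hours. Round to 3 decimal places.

0.121

e^(−λ·1510) = 0.20 ⇒ λ = −ln(0.20)/1510 = 0.00106585.
P(X > 1980) = e^(−0.00106585·1980) = e^(−2.1104) ≈ 0.121.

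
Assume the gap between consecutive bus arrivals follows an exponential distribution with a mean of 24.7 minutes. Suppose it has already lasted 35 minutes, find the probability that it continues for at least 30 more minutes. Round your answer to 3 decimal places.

The rate is λ = 1/24.7 = 0.0404858 per minute.
P(X > s+t | X > s) = e^(−λ(s+t))/e^(−λs) = e^(−λt), independent of s = 35.
P(X > 30) = e^(−1.2146) ≈ 0.297.

0.297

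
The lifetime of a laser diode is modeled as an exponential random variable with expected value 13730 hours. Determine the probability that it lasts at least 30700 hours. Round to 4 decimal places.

The rate is λ = 1/13730 = 0.0000728332 per hour.
P(X > 30700) = e^(−λ·30700) = e^(−2.236) ≈ 0.1069.

0.1069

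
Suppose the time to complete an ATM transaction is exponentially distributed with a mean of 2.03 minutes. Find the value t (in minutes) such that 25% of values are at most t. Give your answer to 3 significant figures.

0.584

The rate is λ = 1/2.03 = 0.492611 per minute.
Set 1 − e^(−λt) = 0.25, so t = −ln(0.75)/λ = 0.28768/0.492611 ≈ 0.583995 minutes.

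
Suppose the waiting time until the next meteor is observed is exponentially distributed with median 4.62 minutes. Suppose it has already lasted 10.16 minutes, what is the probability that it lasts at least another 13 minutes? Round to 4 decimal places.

0.1422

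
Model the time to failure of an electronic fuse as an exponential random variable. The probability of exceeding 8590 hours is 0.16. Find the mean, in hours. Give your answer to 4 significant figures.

e^(−λ·8590) = 0.16 ⇒ λ = −ln(0.16)/8590 = 0.000213339.
Mean = 1/λ = 4687.38 hours.

4687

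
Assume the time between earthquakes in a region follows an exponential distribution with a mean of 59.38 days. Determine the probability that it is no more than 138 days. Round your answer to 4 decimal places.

0.9021

The rate is λ = 1/59.38 = 0.0168407 per day.
P(X ≤ 138) = 1 − e^(−λ·138) = 1 − e^(−2.324) ≈ 0.9021.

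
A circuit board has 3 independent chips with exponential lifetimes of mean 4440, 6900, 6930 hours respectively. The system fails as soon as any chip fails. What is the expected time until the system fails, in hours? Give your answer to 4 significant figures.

1944

The first failure time is exponential with rate Σλ_i = 1/4440 + 1/6900 + 1/6930 = 0.000514453 per hour.
E[min] = 1/Σλ = 1/0.000514453 = 1943.81 hours.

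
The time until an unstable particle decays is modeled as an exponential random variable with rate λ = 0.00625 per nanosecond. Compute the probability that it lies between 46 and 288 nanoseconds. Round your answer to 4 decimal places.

P(46 < X < 288) = e^(−λ·46) − e^(−λ·288) = 0.75014 − 0.16530 ≈ 0.5848.

0.5848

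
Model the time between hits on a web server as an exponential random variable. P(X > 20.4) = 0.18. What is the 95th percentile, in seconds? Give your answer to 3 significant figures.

e^(−λ·20.4) = 0.18 ⇒ λ = −ln(0.18)/20.4 = 0.0840587.
95th percentile: 1 − e^(−λt) = 0.95, t = −ln(0.05)/λ = 35.6386 seconds.

35.6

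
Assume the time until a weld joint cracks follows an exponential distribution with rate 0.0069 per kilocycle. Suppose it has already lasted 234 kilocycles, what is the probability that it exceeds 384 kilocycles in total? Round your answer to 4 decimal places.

0.3552

The exponential is memoryless, so the remaining time is again Exp(λ): the condition X > 234 is irrelevant.
P(X > 150) = e^(−1.035) ≈ 0.3552.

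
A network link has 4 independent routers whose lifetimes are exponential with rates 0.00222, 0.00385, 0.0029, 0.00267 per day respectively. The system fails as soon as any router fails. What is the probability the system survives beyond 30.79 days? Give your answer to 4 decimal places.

The time to first failure is exponential with rate Σλ = 0.00222 + 0.00385 + 0.0029 + 0.00267 = 0.01164.
P(min > 30.79) = e^(−0.01164·30.79) = e^(−0.3584) ≈ 0.6988.

0.6988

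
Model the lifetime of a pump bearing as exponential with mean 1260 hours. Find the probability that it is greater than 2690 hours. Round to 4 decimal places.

0.1183

The rate is λ = 1/1260 = 0.000793651 per hour.
P(X > 2690) = e^(−λ·2690) = e^(−2.1349) ≈ 0.1183.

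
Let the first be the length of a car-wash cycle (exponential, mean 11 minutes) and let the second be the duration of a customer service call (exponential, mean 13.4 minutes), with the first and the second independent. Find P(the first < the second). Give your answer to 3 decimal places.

λ_1 = 1/11 = 0.0909091, λ_2 = 1/13.4 = 0.0746269.
For independent exponentials, P(the first < the second) = λ_1/(λ_1+λ_2) = 0.0909091/0.165536 ≈ 0.549.

0.549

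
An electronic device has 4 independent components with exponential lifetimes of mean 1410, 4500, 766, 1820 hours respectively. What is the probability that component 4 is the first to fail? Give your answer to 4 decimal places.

0.1972

Rates: λ_i = 1/mean_i → 0.00070922, 0.000222222, 0.00130548, 0.000549451; Σλ = 0.00278638.
P(component 4 first) = λ_4/Σλ = 0.000549451/0.00278638 ≈ 0.1972.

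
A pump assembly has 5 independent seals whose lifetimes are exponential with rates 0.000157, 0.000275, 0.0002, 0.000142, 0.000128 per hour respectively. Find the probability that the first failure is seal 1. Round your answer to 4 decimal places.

The time to first failure is exponential with rate Σλ = 0.000157 + 0.000275 + 0.0002 + 0.000142 + 0.000128 = 0.000902.
P(seal 1 first) = λ_1/Σλ = 0.000157/0.000902 ≈ 0.1741.

0.1741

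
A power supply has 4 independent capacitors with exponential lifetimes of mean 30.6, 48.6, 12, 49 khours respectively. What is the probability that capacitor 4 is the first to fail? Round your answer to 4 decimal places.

Rates: λ_i = 1/mean_i → 0.0326797, 0.0205761, 0.0833333, 0.0204082; Σλ = 0.156997.
P(capacitor 4 first) = λ_4/Σλ = 0.0204082/0.156997 ≈ 0.1300.

0.1300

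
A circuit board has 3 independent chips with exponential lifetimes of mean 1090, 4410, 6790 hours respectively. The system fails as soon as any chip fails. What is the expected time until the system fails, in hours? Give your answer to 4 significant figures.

The first failure time is exponential with rate Σλ_i = 1/1090 + 1/4410 + 1/6790 = 0.00129146 per hour.
E[min] = 1/Σλ = 1/0.00129146 = 774.315 hours.

774.3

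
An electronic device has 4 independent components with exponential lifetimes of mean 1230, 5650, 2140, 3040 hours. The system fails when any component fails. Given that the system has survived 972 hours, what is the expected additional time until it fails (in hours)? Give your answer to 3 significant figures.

560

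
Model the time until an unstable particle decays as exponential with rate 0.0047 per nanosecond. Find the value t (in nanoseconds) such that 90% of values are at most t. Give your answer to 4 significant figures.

489.9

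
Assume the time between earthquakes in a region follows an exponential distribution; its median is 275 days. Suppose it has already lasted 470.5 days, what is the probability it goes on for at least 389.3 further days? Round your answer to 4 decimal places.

For an exponential, median = ln(2)/λ, so λ = ln 2 / 275 = 0.00252054 per day.
By the memoryless property, P(X > 470.5+389.3 | X > 470.5) = P(X > 389.3).
P(X > 389.3) = e^(−0.98124) ≈ 0.3748.

0.3748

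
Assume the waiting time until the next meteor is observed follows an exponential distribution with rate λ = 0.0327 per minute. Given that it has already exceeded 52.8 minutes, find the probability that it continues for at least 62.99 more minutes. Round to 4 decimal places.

0.1275

By the memoryless property, P(X > 52.8+62.99 | X > 52.8) = P(X > 62.99).
P(X > 62.99) = e^(−2.0598) ≈ 0.1275.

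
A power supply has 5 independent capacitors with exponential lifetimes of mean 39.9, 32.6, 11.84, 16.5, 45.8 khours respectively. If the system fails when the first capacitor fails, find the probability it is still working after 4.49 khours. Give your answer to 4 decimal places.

The first failure time is exponential with rate Σλ_i = 1/39.9 + 1/32.6 + 1/11.84 + 1/16.5 + 1/45.8 = 0.222637 per khour.
P(min > 4.49) = e^(−0.222637·4.49) = e^(−0.99964) ≈ 0.3680.

0.3680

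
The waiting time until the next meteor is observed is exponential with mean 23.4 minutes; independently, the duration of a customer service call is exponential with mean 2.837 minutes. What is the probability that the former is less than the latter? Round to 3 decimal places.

0.108

λ_1 = 1/23.4 = 0.042735, λ_2 = 1/2.837 = 0.352485.
For independent exponentials, P(the former < the latter) = λ_1/(λ_1+λ_2) = 0.042735/0.39522 ≈ 0.108.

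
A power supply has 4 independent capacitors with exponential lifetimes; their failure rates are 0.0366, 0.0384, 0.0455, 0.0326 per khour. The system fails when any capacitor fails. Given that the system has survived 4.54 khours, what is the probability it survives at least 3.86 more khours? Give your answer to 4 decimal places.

0.5538

Time to first failure ~ Exp(Σλ) with Σλ = 0.1531.
By memorylessness, P(T > 4.54+3.86 | T > 4.54) = P(T > 3.86) = e^(−0.1531·3.86) ≈ 0.5538.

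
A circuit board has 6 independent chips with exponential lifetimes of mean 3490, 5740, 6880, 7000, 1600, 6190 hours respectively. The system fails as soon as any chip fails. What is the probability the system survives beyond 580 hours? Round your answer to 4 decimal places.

0.4104

The first failure time is exponential with rate Σλ_i = 1/3490 + 1/5740 + 1/6880 + 1/7000 + 1/1600 + 1/6190 = 0.00153551 per hour.
P(min > 580) = e^(−0.00153551·580) = e^(−0.89059) ≈ 0.4104.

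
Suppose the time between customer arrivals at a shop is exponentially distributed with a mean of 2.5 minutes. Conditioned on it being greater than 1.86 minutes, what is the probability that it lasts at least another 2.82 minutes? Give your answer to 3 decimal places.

The rate is λ = 1/2.5 = 0.4 per minute.
The exponential is memoryless, so the remaining time is again Exp(λ): the condition X > 1.86 is irrelevant.
P(X > 2.82) = e^(−1.128) ≈ 0.324.

0.324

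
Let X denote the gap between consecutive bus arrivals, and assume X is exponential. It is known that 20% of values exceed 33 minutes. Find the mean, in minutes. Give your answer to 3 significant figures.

20.5

e^(−λ·33) = 0.20 ⇒ λ = −ln(0.20)/33 = 0.0487708.
Mean = 1/λ = 20.5041 minutes.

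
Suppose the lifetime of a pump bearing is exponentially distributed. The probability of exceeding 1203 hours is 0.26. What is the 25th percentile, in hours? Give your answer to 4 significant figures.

256.9

e^(−λ·1203) = 0.26 ⇒ λ = −ln(0.26)/1203 = 0.00111976.
25th percentile: 1 − e^(−λt) = 0.25, t = −ln(0.75)/λ = 256.914 hours.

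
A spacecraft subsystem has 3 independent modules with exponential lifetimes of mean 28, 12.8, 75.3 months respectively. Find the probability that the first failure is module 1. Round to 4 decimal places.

Rates: λ_i = 1/mean_i → 0.0357143, 0.078125, 0.0132802; Σλ = 0.127119.
P(module 1 first) = λ_1/Σλ = 0.0357143/0.127119 ≈ 0.2810.

0.2810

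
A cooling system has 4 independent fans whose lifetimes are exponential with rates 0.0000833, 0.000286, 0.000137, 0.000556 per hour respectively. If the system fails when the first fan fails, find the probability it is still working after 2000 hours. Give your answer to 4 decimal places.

The time to first failure is exponential with rate Σλ = 0.0000833 + 0.000286 + 0.000137 + 0.000556 = 0.0010623.
P(min > 2000) = e^(−0.0010623·2000) = e^(−2.1246) ≈ 0.1195.

0.1195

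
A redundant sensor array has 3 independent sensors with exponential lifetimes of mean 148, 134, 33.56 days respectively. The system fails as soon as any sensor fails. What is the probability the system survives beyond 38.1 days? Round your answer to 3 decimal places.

0.187

The first failure time is exponential with rate Σλ_i = 1/148 + 1/134 + 1/33.56 = 0.0440168 per day.
P(min > 38.1) = e^(−0.0440168·38.1) = e^(−1.677) ≈ 0.187.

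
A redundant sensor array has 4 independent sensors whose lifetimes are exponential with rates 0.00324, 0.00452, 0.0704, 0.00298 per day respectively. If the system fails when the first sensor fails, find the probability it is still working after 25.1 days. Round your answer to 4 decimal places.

0.1305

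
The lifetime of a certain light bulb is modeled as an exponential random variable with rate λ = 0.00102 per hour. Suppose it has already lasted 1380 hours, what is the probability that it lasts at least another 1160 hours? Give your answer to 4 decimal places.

0.3063

By the memoryless property, P(X > 1380+1160 | X > 1380) = P(X > 1160).
P(X > 1160) = e^(−1.1832) ≈ 0.3063.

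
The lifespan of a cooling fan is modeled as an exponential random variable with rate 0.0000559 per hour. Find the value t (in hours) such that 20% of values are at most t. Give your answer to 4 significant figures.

Set 1 − e^(−λt) = 0.2, so t = −ln(0.8)/λ = 0.22314/0.0000559 ≈ 3991.83 hours.

3992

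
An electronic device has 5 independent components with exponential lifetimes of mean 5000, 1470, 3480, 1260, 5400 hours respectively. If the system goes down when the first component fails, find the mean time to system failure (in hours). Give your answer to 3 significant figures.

466

The first failure time is exponential with rate Σλ_i = 1/5000 + 1/1470 + 1/3480 + 1/1260 + 1/5400 = 0.00214646 per hour.
E[min] = 1/Σλ = 1/0.00214646 = 465.882 hours.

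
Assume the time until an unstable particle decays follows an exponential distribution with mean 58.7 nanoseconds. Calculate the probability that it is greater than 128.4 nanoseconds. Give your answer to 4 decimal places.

0.1122

The rate is λ = 1/58.7 = 0.0170358 per nanosecond.
P(X > 128.4) = e^(−λ·128.4) = e^(−2.1874) ≈ 0.1122.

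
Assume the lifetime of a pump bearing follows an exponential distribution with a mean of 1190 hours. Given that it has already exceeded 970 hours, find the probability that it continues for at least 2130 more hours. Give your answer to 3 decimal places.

0.167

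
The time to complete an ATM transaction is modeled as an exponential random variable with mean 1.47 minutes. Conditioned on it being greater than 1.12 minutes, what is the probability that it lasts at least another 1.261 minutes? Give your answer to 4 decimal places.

The rate is λ = 1/1.47 = 0.680272 per minute.
The exponential is memoryless, so the remaining time is again Exp(λ): the condition X > 1.12 is irrelevant.
P(X > 1.261) = e^(−0.85782) ≈ 0.4241.

0.4241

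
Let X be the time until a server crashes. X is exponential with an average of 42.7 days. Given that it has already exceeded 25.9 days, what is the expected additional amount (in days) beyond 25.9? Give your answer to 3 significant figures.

The rate is λ = 1/42.7 = 0.0234192 per day.
By memorylessness, the remaining amount past any threshold is again Exp(λ) with mean 1/λ = 42.7 days.

42.7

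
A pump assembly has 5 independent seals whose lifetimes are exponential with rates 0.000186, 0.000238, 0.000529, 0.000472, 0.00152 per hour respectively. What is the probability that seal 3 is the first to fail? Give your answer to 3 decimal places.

0.180

The time to first failure is exponential with rate Σλ = 0.000186 + 0.000238 + 0.000529 + 0.000472 + 0.00152 = 0.002945.
P(seal 3 first) = λ_3/Σλ = 0.000529/0.002945 ≈ 0.180.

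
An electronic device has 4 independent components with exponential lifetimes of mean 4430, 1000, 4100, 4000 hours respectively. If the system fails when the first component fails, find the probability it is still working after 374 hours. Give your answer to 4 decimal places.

The first failure time is exponential with rate Σλ_i = 1/4430 + 1/1000 + 1/4100 + 1/4000 = 0.00171964 per hour.
P(min > 374) = e^(−0.00171964·374) = e^(−0.64314) ≈ 0.5256.

0.5256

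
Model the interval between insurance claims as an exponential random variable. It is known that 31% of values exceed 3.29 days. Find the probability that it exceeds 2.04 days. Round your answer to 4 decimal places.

e^(−λ·3.29) = 0.31 ⇒ λ = −ln(0.31)/3.29 = 0.355983.
P(X > 2.04) = e^(−0.355983·2.04) = e^(−0.7262) ≈ 0.4837.

0.4837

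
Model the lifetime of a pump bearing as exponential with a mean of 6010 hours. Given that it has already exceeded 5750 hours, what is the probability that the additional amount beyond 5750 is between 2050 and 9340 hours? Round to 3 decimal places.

0.500

The rate is λ = 1/6010 = 0.000166389 per hour.
Memoryless: the residual past 5750 is again Exp(λ).
P(2050 < residual < 9340) = e^(−λ·2050) − e^(−λ·9340) = 0.71099 − 0.21138 ≈ 0.500.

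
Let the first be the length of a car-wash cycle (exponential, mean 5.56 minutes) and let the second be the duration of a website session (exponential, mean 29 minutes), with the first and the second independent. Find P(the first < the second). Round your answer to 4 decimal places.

λ_1 = 1/5.56 = 0.179856, λ_2 = 1/29 = 0.0344828.
For independent exponentials, P(the first < the second) = λ_1/(λ_1+λ_2) = 0.179856/0.214339 ≈ 0.8391.

0.8391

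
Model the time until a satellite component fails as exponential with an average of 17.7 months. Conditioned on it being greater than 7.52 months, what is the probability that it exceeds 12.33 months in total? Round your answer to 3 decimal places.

0.762

The rate is λ = 1/17.7 = 0.0564972 per month.
P(X > s+t | X > s) = e^(−λ(s+t))/e^(−λs) = e^(−λt), independent of s = 7.52.
P(X > 4.81) = e^(−0.27175) ≈ 0.762.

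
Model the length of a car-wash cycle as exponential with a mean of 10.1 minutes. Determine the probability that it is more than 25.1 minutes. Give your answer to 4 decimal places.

0.0833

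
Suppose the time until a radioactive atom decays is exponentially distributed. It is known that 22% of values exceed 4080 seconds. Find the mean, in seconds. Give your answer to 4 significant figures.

e^(−λ·4080) = 0.22 ⇒ λ = −ln(0.22)/4080 = 0.00037111.
Mean = 1/λ = 2694.62 seconds.

2695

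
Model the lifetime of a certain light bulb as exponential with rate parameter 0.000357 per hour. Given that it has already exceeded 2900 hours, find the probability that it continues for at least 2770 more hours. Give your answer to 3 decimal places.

0.372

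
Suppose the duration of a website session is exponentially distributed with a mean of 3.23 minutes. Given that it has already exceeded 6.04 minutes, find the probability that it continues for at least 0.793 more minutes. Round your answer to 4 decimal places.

0.7823

The rate is λ = 1/3.23 = 0.309598 per minute.
By the memoryless property, P(X > 6.04+0.793 | X > 6.04) = P(X > 0.793).
P(X > 0.793) = e^(−0.24551) ≈ 0.7823.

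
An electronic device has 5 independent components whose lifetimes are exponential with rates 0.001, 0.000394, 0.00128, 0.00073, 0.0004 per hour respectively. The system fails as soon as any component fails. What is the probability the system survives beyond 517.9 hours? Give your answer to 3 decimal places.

0.139

The time to first failure is exponential with rate Σλ = 0.001 + 0.000394 + 0.00128 + 0.00073 + 0.0004 = 0.003804.
P(min > 517.9) = e^(−0.003804·517.9) = e^(−1.9701) ≈ 0.139.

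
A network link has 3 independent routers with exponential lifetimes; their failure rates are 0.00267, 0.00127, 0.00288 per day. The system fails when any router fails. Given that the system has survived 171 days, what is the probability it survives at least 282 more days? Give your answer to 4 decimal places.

Time to first failure ~ Exp(Σλ) with Σλ = 0.00682.
By memorylessness, P(T > 171+282 | T > 171) = P(T > 282) = e^(−0.00682·282) ≈ 0.1461.

0.1461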